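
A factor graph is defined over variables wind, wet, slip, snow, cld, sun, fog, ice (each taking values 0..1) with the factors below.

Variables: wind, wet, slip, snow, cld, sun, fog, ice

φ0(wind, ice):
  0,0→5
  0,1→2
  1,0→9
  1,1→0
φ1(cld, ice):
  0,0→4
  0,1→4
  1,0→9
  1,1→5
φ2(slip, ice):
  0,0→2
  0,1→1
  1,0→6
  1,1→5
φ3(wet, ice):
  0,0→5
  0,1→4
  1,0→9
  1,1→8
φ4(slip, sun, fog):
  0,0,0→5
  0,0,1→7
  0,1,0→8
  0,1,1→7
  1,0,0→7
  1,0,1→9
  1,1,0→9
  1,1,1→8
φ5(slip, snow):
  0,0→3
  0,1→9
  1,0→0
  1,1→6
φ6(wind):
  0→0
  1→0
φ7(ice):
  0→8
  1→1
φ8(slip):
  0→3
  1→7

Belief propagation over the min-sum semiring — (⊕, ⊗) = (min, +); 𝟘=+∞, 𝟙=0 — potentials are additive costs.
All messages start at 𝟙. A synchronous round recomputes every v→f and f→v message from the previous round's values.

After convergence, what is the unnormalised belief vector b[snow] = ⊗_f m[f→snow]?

init: all messages = 𝟙 over 2 values
r1 m[φ0→wind] = [2, 0]
r1 m[φ0→ice] = [5, 0]
r1 m[φ1→cld] = [4, 5]
r1 m[φ1→ice] = [4, 4]
r1 m[φ2→slip] = [1, 5]
r1 m[φ2→ice] = [2, 1]
r1 m[φ3→wet] = [4, 8]
r1 m[φ3→ice] = [5, 4]
r1 m[φ4→slip] = [5, 7]
r1 m[φ4→sun] = [5, 7]
r1 m[φ4→fog] = [5, 7]
r1 m[φ5→slip] = [3, 0]
r1 m[φ5→snow] = [0, 6]
r1 m[φ6→wind] = [0, 0]
r1 m[φ7→ice] = [8, 1]
r1 m[φ8→slip] = [3, 7]
r1 m[wind→φ0] = [0, 0]
r1 m[wind→φ6] = [0, 0]
r1 m[wet→φ3] = [0, 0]
r1 m[slip→φ2] = [0, 0]
r1 m[slip→φ4] = [0, 0]
r1 m[slip→φ5] = [0, 0]
r1 m[slip→φ8] = [0, 0]
r1 m[snow→φ5] = [0, 0]
r1 m[cld→φ1] = [0, 0]
r1 m[sun→φ4] = [0, 0]
r1 m[fog→φ4] = [0, 0]
r1 m[ice→φ0] = [0, 0]
r1 m[ice→φ1] = [0, 0]
r1 m[ice→φ2] = [0, 0]
r1 m[ice→φ3] = [0, 0]
r1 m[ice→φ7] = [0, 0]
r2 m[φ0→wind] = [2, 0]
r2 m[φ0→ice] = [5, 0]
r2 m[φ1→cld] = [4, 5]
r2 m[φ1→ice] = [4, 4]
r2 m[φ2→slip] = [1, 5]
r2 m[φ2→ice] = [2, 1]
r2 m[φ3→wet] = [4, 8]
r2 m[φ3→ice] = [5, 4]
r2 m[φ4→slip] = [5, 7]
r2 m[φ4→sun] = [5, 7]
r2 m[φ4→fog] = [5, 7]
r2 m[φ5→slip] = [3, 0]
r2 m[φ5→snow] = [0, 6]
r2 m[φ6→wind] = [0, 0]
r2 m[φ7→ice] = [8, 1]
r2 m[φ8→slip] = [3, 7]
r2 m[wind→φ0] = [0, 0]
r2 m[wind→φ6] = [2, 0]
r2 m[wet→φ3] = [0, 0]
r2 m[slip→φ2] = [11, 14]
r2 m[slip→φ4] = [7, 12]
r2 m[slip→φ5] = [9, 19]
r2 m[slip→φ8] = [9, 12]
r2 m[snow→φ5] = [0, 0]
r2 m[cld→φ1] = [0, 0]
r2 m[sun→φ4] = [0, 0]
r2 m[fog→φ4] = [0, 0]
r2 m[ice→φ0] = [19, 10]
r2 m[ice→φ1] = [20, 6]
r2 m[ice→φ2] = [22, 9]
r2 m[ice→φ3] = [19, 6]
r2 m[ice→φ7] = [16, 9]
r3 m[φ0→wind] = [12, 10]
r3 m[φ0→ice] = [5, 0]
r3 m[φ1→cld] = [10, 11]
r3 m[φ1→ice] = [4, 4]
r3 m[φ2→slip] = [10, 14]
r3 m[φ2→ice] = [13, 12]
r3 m[φ3→wet] = [10, 14]
r3 m[φ3→ice] = [5, 4]
r3 m[φ4→slip] = [5, 7]
r3 m[φ4→sun] = [12, 14]
r3 m[φ4→fog] = [12, 14]
r3 m[φ5→slip] = [3, 0]
r3 m[φ5→snow] = [12, 18]
r3 m[φ6→wind] = [0, 0]
r3 m[φ7→ice] = [8, 1]
r3 m[φ8→slip] = [3, 7]
r3 m[wind→φ0] = [0, 0]
r3 m[wind→φ6] = [2, 0]
r3 m[wet→φ3] = [0, 0]
r3 m[slip→φ2] = [11, 14]
r3 m[slip→φ4] = [7, 12]
r3 m[slip→φ5] = [9, 19]
r3 m[slip→φ8] = [9, 12]
r3 m[snow→φ5] = [0, 0]
r3 m[cld→φ1] = [0, 0]
r3 m[sun→φ4] = [0, 0]
r3 m[fog→φ4] = [0, 0]
r3 m[ice→φ0] = [19, 10]
r3 m[ice→φ1] = [20, 6]
r3 m[ice→φ2] = [22, 9]
r3 m[ice→φ3] = [19, 6]
r3 m[ice→φ7] = [16, 9]
r4 m[φ0→wind] = [12, 10]
r4 m[φ0→ice] = [5, 0]
r4 m[φ1→cld] = [10, 11]
r4 m[φ1→ice] = [4, 4]
r4 m[φ2→slip] = [10, 14]
r4 m[φ2→ice] = [13, 12]
r4 m[φ3→wet] = [10, 14]
r4 m[φ3→ice] = [5, 4]
r4 m[φ4→slip] = [5, 7]
r4 m[φ4→sun] = [12, 14]
r4 m[φ4→fog] = [12, 14]
r4 m[φ5→slip] = [3, 0]
r4 m[φ5→snow] = [12, 18]
r4 m[φ6→wind] = [0, 0]
r4 m[φ7→ice] = [8, 1]
r4 m[φ8→slip] = [3, 7]
r4 m[wind→φ0] = [0, 0]
r4 m[wind→φ6] = [12, 10]
r4 m[wet→φ3] = [0, 0]
r4 m[slip→φ2] = [11, 14]
r4 m[slip→φ4] = [16, 21]
r4 m[slip→φ5] = [18, 28]
r4 m[slip→φ8] = [18, 21]
r4 m[snow→φ5] = [0, 0]
r4 m[cld→φ1] = [0, 0]
r4 m[sun→φ4] = [0, 0]
r4 m[fog→φ4] = [0, 0]
r4 m[ice→φ0] = [30, 21]
r4 m[ice→φ1] = [31, 17]
r4 m[ice→φ2] = [22, 9]
r4 m[ice→φ3] = [30, 17]
r4 m[ice→φ7] = [27, 20]
r5 m[φ0→wind] = [23, 21]
r5 m[φ0→ice] = [5, 0]
r5 m[φ1→cld] = [21, 22]
r5 m[φ1→ice] = [4, 4]
r5 m[φ2→slip] = [10, 14]
r5 m[φ2→ice] = [13, 12]
r5 m[φ3→wet] = [21, 25]
r5 m[φ3→ice] = [5, 4]
r5 m[φ4→slip] = [5, 7]
r5 m[φ4→sun] = [21, 23]
r5 m[φ4→fog] = [21, 23]
r5 m[φ5→slip] = [3, 0]
r5 m[φ5→snow] = [21, 27]
r5 m[φ6→wind] = [0, 0]
r5 m[φ7→ice] = [8, 1]
r5 m[φ8→slip] = [3, 7]
r5 m[wind→φ0] = [0, 0]
r5 m[wind→φ6] = [12, 10]
r5 m[wet→φ3] = [0, 0]
r5 m[slip→φ2] = [11, 14]
r5 m[slip→φ4] = [16, 21]
r5 m[slip→φ5] = [18, 28]
r5 m[slip→φ8] = [18, 21]
r5 m[snow→φ5] = [0, 0]
r5 m[cld→φ1] = [0, 0]
r5 m[sun→φ4] = [0, 0]
r5 m[fog→φ4] = [0, 0]
r5 m[ice→φ0] = [30, 21]
r5 m[ice→φ1] = [31, 17]
r5 m[ice→φ2] = [22, 9]
r5 m[ice→φ3] = [30, 17]
r5 m[ice→φ7] = [27, 20]
r6 m[φ0→wind] = [23, 21]
r6 m[φ0→ice] = [5, 0]
r6 m[φ1→cld] = [21, 22]
r6 m[φ1→ice] = [4, 4]
r6 m[φ2→slip] = [10, 14]
r6 m[φ2→ice] = [13, 12]
r6 m[φ3→wet] = [21, 25]
r6 m[φ3→ice] = [5, 4]
r6 m[φ4→slip] = [5, 7]
r6 m[φ4→sun] = [21, 23]
r6 m[φ4→fog] = [21, 23]
r6 m[φ5→slip] = [3, 0]
r6 m[φ5→snow] = [21, 27]
r6 m[φ6→wind] = [0, 0]
r6 m[φ7→ice] = [8, 1]
r6 m[φ8→slip] = [3, 7]
r6 m[wind→φ0] = [0, 0]
r6 m[wind→φ6] = [23, 21]
r6 m[wet→φ3] = [0, 0]
r6 m[slip→φ2] = [11, 14]
r6 m[slip→φ4] = [16, 21]
r6 m[slip→φ5] = [18, 28]
r6 m[slip→φ8] = [18, 21]
r6 m[snow→φ5] = [0, 0]
r6 m[cld→φ1] = [0, 0]
r6 m[sun→φ4] = [0, 0]
r6 m[fog→φ4] = [0, 0]
r6 m[ice→φ0] = [30, 21]
r6 m[ice→φ1] = [31, 17]
r6 m[ice→φ2] = [22, 9]
r6 m[ice→φ3] = [30, 17]
r6 m[ice→φ7] = [27, 20]
r7 m[φ0→wind] = [23, 21]
r7 m[φ0→ice] = [5, 0]
r7 m[φ1→cld] = [21, 22]
r7 m[φ1→ice] = [4, 4]
r7 m[φ2→slip] = [10, 14]
r7 m[φ2→ice] = [13, 12]
r7 m[φ3→wet] = [21, 25]
r7 m[φ3→ice] = [5, 4]
r7 m[φ4→slip] = [5, 7]
r7 m[φ4→sun] = [21, 23]
r7 m[φ4→fog] = [21, 23]
r7 m[φ5→slip] = [3, 0]
r7 m[φ5→snow] = [21, 27]
r7 m[φ6→wind] = [0, 0]
r7 m[φ7→ice] = [8, 1]
r7 m[φ8→slip] = [3, 7]
r7 m[wind→φ0] = [0, 0]
r7 m[wind→φ6] = [23, 21]
r7 m[wet→φ3] = [0, 0]
r7 m[slip→φ2] = [11, 14]
r7 m[slip→φ4] = [16, 21]
r7 m[slip→φ5] = [18, 28]
r7 m[slip→φ8] = [18, 21]
r7 m[snow→φ5] = [0, 0]
r7 m[cld→φ1] = [0, 0]
r7 m[sun→φ4] = [0, 0]
r7 m[fog→φ4] = [0, 0]
r7 m[ice→φ0] = [30, 21]
r7 m[ice→φ1] = [31, 17]
r7 m[ice→φ2] = [22, 9]
r7 m[ice→φ3] = [30, 17]
r7 m[ice→φ7] = [27, 20]
fixed point reached at round 7
b[snow] = ⊗ incoming = [21, 27]

b[snow] = [21, 27]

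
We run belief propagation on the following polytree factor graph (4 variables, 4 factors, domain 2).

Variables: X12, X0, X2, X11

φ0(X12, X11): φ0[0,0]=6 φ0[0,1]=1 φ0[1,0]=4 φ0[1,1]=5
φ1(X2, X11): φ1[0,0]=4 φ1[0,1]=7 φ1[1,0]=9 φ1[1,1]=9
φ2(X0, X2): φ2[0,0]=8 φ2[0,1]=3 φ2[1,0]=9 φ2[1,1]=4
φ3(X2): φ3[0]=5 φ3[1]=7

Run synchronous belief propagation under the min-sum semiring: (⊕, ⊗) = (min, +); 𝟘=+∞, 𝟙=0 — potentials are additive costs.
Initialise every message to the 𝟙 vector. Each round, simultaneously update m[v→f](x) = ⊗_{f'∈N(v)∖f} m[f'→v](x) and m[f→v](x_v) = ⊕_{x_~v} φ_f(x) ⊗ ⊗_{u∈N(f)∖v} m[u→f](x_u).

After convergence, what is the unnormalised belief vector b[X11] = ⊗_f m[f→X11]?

init: all messages = 𝟙 over 2 values
r1 m[φ0→X12] = [1, 4]
r1 m[φ0→X11] = [4, 1]
r1 m[φ1→X2] = [4, 9]
r1 m[φ1→X11] = [4, 7]
r1 m[φ2→X0] = [3, 4]
r1 m[φ2→X2] = [8, 3]
r1 m[φ3→X2] = [5, 7]
r1 m[X12→φ0] = [0, 0]
r1 m[X0→φ2] = [0, 0]
r1 m[X2→φ1] = [0, 0]
r1 m[X2→φ2] = [0, 0]
r1 m[X2→φ3] = [0, 0]
r1 m[X11→φ0] = [0, 0]
r1 m[X11→φ1] = [0, 0]
r2 m[φ0→X12] = [1, 4]
r2 m[φ0→X11] = [4, 1]
r2 m[φ1→X2] = [4, 9]
r2 m[φ1→X11] = [4, 7]
r2 m[φ2→X0] = [3, 4]
r2 m[φ2→X2] = [8, 3]
r2 m[φ3→X2] = [5, 7]
r2 m[X12→φ0] = [0, 0]
r2 m[X0→φ2] = [0, 0]
r2 m[X2→φ1] = [13, 10]
r2 m[X2→φ2] = [9, 16]
r2 m[X2→φ3] = [12, 12]
r2 m[X11→φ0] = [4, 7]
r2 m[X11→φ1] = [4, 1]
r3 m[φ0→X12] = [8, 8]
r3 m[φ0→X11] = [4, 1]
r3 m[φ1→X2] = [8, 10]
r3 m[φ1→X11] = [17, 19]
r3 m[φ2→X0] = [17, 18]
r3 m[φ2→X2] = [8, 3]
r3 m[φ3→X2] = [5, 7]
r3 m[X12→φ0] = [0, 0]
r3 m[X0→φ2] = [0, 0]
r3 m[X2→φ1] = [13, 10]
r3 m[X2→φ2] = [9, 16]
r3 m[X2→φ3] = [12, 12]
r3 m[X11→φ0] = [4, 7]
r3 m[X11→φ1] = [4, 1]
r4 m[φ0→X12] = [8, 8]
r4 m[φ0→X11] = [4, 1]
r4 m[φ1→X2] = [8, 10]
r4 m[φ1→X11] = [17, 19]
r4 m[φ2→X0] = [17, 18]
r4 m[φ2→X2] = [8, 3]
r4 m[φ3→X2] = [5, 7]
r4 m[X12→φ0] = [0, 0]
r4 m[X0→φ2] = [0, 0]
r4 m[X2→φ1] = [13, 10]
r4 m[X2→φ2] = [13, 17]
r4 m[X2→φ3] = [16, 13]
r4 m[X11→φ0] = [17, 19]
r4 m[X11→φ1] = [4, 1]
r5 m[φ0→X12] = [20, 21]
r5 m[φ0→X11] = [4, 1]
r5 m[φ1→X2] = [8, 10]
r5 m[φ1→X11] = [17, 19]
r5 m[φ2→X0] = [20, 21]
r5 m[φ2→X2] = [8, 3]
r5 m[φ3→X2] = [5, 7]
r5 m[X12→φ0] = [0, 0]
r5 m[X0→φ2] = [0, 0]
r5 m[X2→φ1] = [13, 10]
r5 m[X2→φ2] = [13, 17]
r5 m[X2→φ3] = [16, 13]
r5 m[X11→φ0] = [17, 19]
r5 m[X11→φ1] = [4, 1]
r6 m[φ0→X12] = [20, 21]
r6 m[φ0→X11] = [4, 1]
r6 m[φ1→X2] = [8, 10]
r6 m[φ1→X11] = [17, 19]
r6 m[φ2→X0] = [20, 21]
r6 m[φ2→X2] = [8, 3]
r6 m[φ3→X2] = [5, 7]
r6 m[X12→φ0] = [0, 0]
r6 m[X0→φ2] = [0, 0]
r6 m[X2→φ1] = [13, 10]
r6 m[X2→φ2] = [13, 17]
r6 m[X2→φ3] = [16, 13]
r6 m[X11→φ0] = [17, 19]
r6 m[X11→φ1] = [4, 1]
fixed point reached at round 6
b[X11] = ⊗ incoming = [21, 20]

b[X11] = [21, 20]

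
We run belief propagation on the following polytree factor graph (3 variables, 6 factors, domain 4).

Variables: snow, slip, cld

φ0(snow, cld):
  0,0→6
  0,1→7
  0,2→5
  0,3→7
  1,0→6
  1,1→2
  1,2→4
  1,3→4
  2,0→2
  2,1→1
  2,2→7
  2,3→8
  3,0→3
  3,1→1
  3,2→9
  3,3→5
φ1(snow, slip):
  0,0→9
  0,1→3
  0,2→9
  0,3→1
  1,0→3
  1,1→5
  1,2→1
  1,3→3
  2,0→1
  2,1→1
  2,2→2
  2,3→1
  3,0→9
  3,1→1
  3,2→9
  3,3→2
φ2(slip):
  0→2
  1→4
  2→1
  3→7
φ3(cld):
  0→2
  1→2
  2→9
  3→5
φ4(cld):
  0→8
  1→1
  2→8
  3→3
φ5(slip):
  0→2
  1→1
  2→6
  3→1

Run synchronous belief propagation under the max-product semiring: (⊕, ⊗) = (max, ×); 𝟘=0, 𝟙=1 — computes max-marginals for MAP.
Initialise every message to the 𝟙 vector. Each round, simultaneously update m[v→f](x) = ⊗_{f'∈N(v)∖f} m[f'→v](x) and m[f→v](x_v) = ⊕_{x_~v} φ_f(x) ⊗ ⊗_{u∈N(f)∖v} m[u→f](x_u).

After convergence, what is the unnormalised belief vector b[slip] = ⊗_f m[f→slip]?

init: all messages = 𝟙 over 4 values
r1 m[φ0→snow] = [7, 6, 8, 9]
r1 m[φ0→cld] = [6, 7, 9, 8]
r1 m[φ1→snow] = [9, 5, 2, 9]
r1 m[φ1→slip] = [9, 5, 9, 3]
r1 m[φ2→slip] = [2, 4, 1, 7]
r1 m[φ3→cld] = [2, 2, 9, 5]
r1 m[φ4→cld] = [8, 1, 8, 3]
r1 m[φ5→slip] = [2, 1, 6, 1]
r1 m[snow→φ0] = [1, 1, 1, 1]
r1 m[snow→φ1] = [1, 1, 1, 1]
r1 m[slip→φ1] = [1, 1, 1, 1]
r1 m[slip→φ2] = [1, 1, 1, 1]
r1 m[slip→φ5] = [1, 1, 1, 1]
r1 m[cld→φ0] = [1, 1, 1, 1]
r1 m[cld→φ3] = [1, 1, 1, 1]
r1 m[cld→φ4] = [1, 1, 1, 1]
r2 m[φ0→snow] = [7, 6, 8, 9]
r2 m[φ0→cld] = [6, 7, 9, 8]
r2 m[φ1→snow] = [9, 5, 2, 9]
r2 m[φ1→slip] = [9, 5, 9, 3]
r2 m[φ2→slip] = [2, 4, 1, 7]
r2 m[φ3→cld] = [2, 2, 9, 5]
r2 m[φ4→cld] = [8, 1, 8, 3]
r2 m[φ5→slip] = [2, 1, 6, 1]
r2 m[snow→φ0] = [9, 5, 2, 9]
r2 m[snow→φ1] = [7, 6, 8, 9]
r2 m[slip→φ1] = [4, 4, 6, 7]
r2 m[slip→φ2] = [18, 5, 54, 3]
r2 m[slip→φ5] = [18, 20, 9, 21]
r2 m[cld→φ0] = [16, 2, 72, 15]
r2 m[cld→φ3] = [48, 7, 72, 24]
r2 m[cld→φ4] = [12, 14, 81, 40]
r3 m[φ0→snow] = [360, 288, 504, 648]
r3 m[φ0→cld] = [54, 63, 81, 63]
r3 m[φ1→snow] = [54, 21, 12, 54]
r3 m[φ1→slip] = [81, 30, 81, 18]
r3 m[φ2→slip] = [2, 4, 1, 7]
r3 m[φ3→cld] = [2, 2, 9, 5]
r3 m[φ4→cld] = [8, 1, 8, 3]
r3 m[φ5→slip] = [2, 1, 6, 1]
r3 m[snow→φ0] = [9, 5, 2, 9]
r3 m[snow→φ1] = [7, 6, 8, 9]
r3 m[slip→φ1] = [4, 4, 6, 7]
r3 m[slip→φ2] = [18, 5, 54, 3]
r3 m[slip→φ5] = [18, 20, 9, 21]
r3 m[cld→φ0] = [16, 2, 72, 15]
r3 m[cld→φ3] = [48, 7, 72, 24]
r3 m[cld→φ4] = [12, 14, 81, 40]
r4 m[φ0→snow] = [360, 288, 504, 648]
r4 m[φ0→cld] = [54, 63, 81, 63]
r4 m[φ1→snow] = [54, 21, 12, 54]
r4 m[φ1→slip] = [81, 30, 81, 18]
r4 m[φ2→slip] = [2, 4, 1, 7]
r4 m[φ3→cld] = [2, 2, 9, 5]
r4 m[φ4→cld] = [8, 1, 8, 3]
r4 m[φ5→slip] = [2, 1, 6, 1]
r4 m[snow→φ0] = [54, 21, 12, 54]
r4 m[snow→φ1] = [360, 288, 504, 648]
r4 m[slip→φ1] = [4, 4, 6, 7]
r4 m[slip→φ2] = [162, 30, 486, 18]
r4 m[slip→φ5] = [162, 120, 81, 126]
r4 m[cld→φ0] = [16, 2, 72, 15]
r4 m[cld→φ3] = [432, 63, 648, 189]
r4 m[cld→φ4] = [108, 126, 729, 315]
r5 m[φ0→snow] = [360, 288, 504, 648]
r5 m[φ0→cld] = [324, 378, 486, 378]
r5 m[φ1→snow] = [54, 21, 12, 54]
r5 m[φ1→slip] = [5832, 1440, 5832, 1296]
r5 m[φ2→slip] = [2, 4, 1, 7]
r5 m[φ3→cld] = [2, 2, 9, 5]
r5 m[φ4→cld] = [8, 1, 8, 3]
r5 m[φ5→slip] = [2, 1, 6, 1]
r5 m[snow→φ0] = [54, 21, 12, 54]
r5 m[snow→φ1] = [360, 288, 504, 648]
r5 m[slip→φ1] = [4, 4, 6, 7]
r5 m[slip→φ2] = [162, 30, 486, 18]
r5 m[slip→φ5] = [162, 120, 81, 126]
r5 m[cld→φ0] = [16, 2, 72, 15]
r5 m[cld→φ3] = [432, 63, 648, 189]
r5 m[cld→φ4] = [108, 126, 729, 315]
r6 m[φ0→snow] = [360, 288, 504, 648]
r6 m[φ0→cld] = [324, 378, 486, 378]
r6 m[φ1→snow] = [54, 21, 12, 54]
r6 m[φ1→slip] = [5832, 1440, 5832, 1296]
r6 m[φ2→slip] = [2, 4, 1, 7]
r6 m[φ3→cld] = [2, 2, 9, 5]
r6 m[φ4→cld] = [8, 1, 8, 3]
r6 m[φ5→slip] = [2, 1, 6, 1]
r6 m[snow→φ0] = [54, 21, 12, 54]
r6 m[snow→φ1] = [360, 288, 504, 648]
r6 m[slip→φ1] = [4, 4, 6, 7]
r6 m[slip→φ2] = [11664, 1440, 34992, 1296]
r6 m[slip→φ5] = [11664, 5760, 5832, 9072]
r6 m[cld→φ0] = [16, 2, 72, 15]
r6 m[cld→φ3] = [2592, 378, 3888, 1134]
r6 m[cld→φ4] = [648, 756, 4374, 1890]
r7 m[φ0→snow] = [360, 288, 504, 648]
r7 m[φ0→cld] = [324, 378, 486, 378]
r7 m[φ1→snow] = [54, 21, 12, 54]
r7 m[φ1→slip] = [5832, 1440, 5832, 1296]
r7 m[φ2→slip] = [2, 4, 1, 7]
r7 m[φ3→cld] = [2, 2, 9, 5]
r7 m[φ4→cld] = [8, 1, 8, 3]
r7 m[φ5→slip] = [2, 1, 6, 1]
r7 m[snow→φ0] = [54, 21, 12, 54]
r7 m[snow→φ1] = [360, 288, 504, 648]
r7 m[slip→φ1] = [4, 4, 6, 7]
r7 m[slip→φ2] = [11664, 1440, 34992, 1296]
r7 m[slip→φ5] = [11664, 5760, 5832, 9072]
r7 m[cld→φ0] = [16, 2, 72, 15]
r7 m[cld→φ3] = [2592, 378, 3888, 1134]
r7 m[cld→φ4] = [648, 756, 4374, 1890]
fixed point reached at round 7
b[slip] = ⊗ incoming = [23328, 5760, 34992, 9072]

b[slip] = [23328, 5760, 34992, 9072]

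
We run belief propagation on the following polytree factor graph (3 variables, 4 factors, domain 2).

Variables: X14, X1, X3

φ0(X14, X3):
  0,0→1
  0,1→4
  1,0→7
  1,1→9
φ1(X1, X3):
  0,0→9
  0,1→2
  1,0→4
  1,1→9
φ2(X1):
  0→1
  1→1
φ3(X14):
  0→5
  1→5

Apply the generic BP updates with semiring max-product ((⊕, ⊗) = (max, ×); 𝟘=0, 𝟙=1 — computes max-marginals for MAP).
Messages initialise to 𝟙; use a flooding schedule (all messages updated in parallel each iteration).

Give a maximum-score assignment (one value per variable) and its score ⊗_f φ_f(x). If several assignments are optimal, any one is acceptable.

init: all messages = 𝟙 over 2 values
r1 m[φ0→X14] = [4, 9]
r1 m[φ0→X3] = [7, 9]
r1 m[φ1→X1] = [9, 9]
r1 m[φ1→X3] = [9, 9]
r1 m[φ2→X1] = [1, 1]
r1 m[φ3→X14] = [5, 5]
r1 m[X14→φ0] = [1, 1]
r1 m[X14→φ3] = [1, 1]
r1 m[X1→φ1] = [1, 1]
r1 m[X1→φ2] = [1, 1]
r1 m[X3→φ0] = [1, 1]
r1 m[X3→φ1] = [1, 1]
r2 m[φ0→X14] = [4, 9]
r2 m[φ0→X3] = [7, 9]
r2 m[φ1→X1] = [9, 9]
r2 m[φ1→X3] = [9, 9]
r2 m[φ2→X1] = [1, 1]
r2 m[φ3→X14] = [5, 5]
r2 m[X14→φ0] = [5, 5]
r2 m[X14→φ3] = [4, 9]
r2 m[X1→φ1] = [1, 1]
r2 m[X1→φ2] = [9, 9]
r2 m[X3→φ0] = [9, 9]
r2 m[X3→φ1] = [7, 9]
r3 m[φ0→X14] = [36, 81]
r3 m[φ0→X3] = [35, 45]
r3 m[φ1→X1] = [63, 81]
r3 m[φ1→X3] = [9, 9]
r3 m[φ2→X1] = [1, 1]
r3 m[φ3→X14] = [5, 5]
r3 m[X14→φ0] = [5, 5]
r3 m[X14→φ3] = [4, 9]
r3 m[X1→φ1] = [1, 1]
r3 m[X1→φ2] = [9, 9]
r3 m[X3→φ0] = [9, 9]
r3 m[X3→φ1] = [7, 9]
r4 m[φ0→X14] = [36, 81]
r4 m[φ0→X3] = [35, 45]
r4 m[φ1→X1] = [63, 81]
r4 m[φ1→X3] = [9, 9]
r4 m[φ2→X1] = [1, 1]
r4 m[φ3→X14] = [5, 5]
r4 m[X14→φ0] = [5, 5]
r4 m[X14→φ3] = [36, 81]
r4 m[X1→φ1] = [1, 1]
r4 m[X1→φ2] = [63, 81]
r4 m[X3→φ0] = [9, 9]
r4 m[X3→φ1] = [35, 45]
r5 m[φ0→X14] = [36, 81]
r5 m[φ0→X3] = [35, 45]
r5 m[φ1→X1] = [315, 405]
r5 m[φ1→X3] = [9, 9]
r5 m[φ2→X1] = [1, 1]
r5 m[φ3→X14] = [5, 5]
r5 m[X14→φ0] = [5, 5]
r5 m[X14→φ3] = [36, 81]
r5 m[X1→φ1] = [1, 1]
r5 m[X1→φ2] = [63, 81]
r5 m[X3→φ0] = [9, 9]
r5 m[X3→φ1] = [35, 45]
r6 m[φ0→X14] = [36, 81]
r6 m[φ0→X3] = [35, 45]
r6 m[φ1→X1] = [315, 405]
r6 m[φ1→X3] = [9, 9]
r6 m[φ2→X1] = [1, 1]
r6 m[φ3→X14] = [5, 5]
r6 m[X14→φ0] = [5, 5]
r6 m[X14→φ3] = [36, 81]
r6 m[X1→φ1] = [1, 1]
r6 m[X1→φ2] = [315, 405]
r6 m[X3→φ0] = [9, 9]
r6 m[X3→φ1] = [35, 45]
r7 m[φ0→X14] = [36, 81]
r7 m[φ0→X3] = [35, 45]
r7 m[φ1→X1] = [315, 405]
r7 m[φ1→X3] = [9, 9]
r7 m[φ2→X1] = [1, 1]
r7 m[φ3→X14] = [5, 5]
r7 m[X14→φ0] = [5, 5]
r7 m[X14→φ3] = [36, 81]
r7 m[X1→φ1] = [1, 1]
r7 m[X1→φ2] = [315, 405]
r7 m[X3→φ0] = [9, 9]
r7 m[X3→φ1] = [35, 45]
fixed point reached at round 7
traceback from X14: (X14=1, X1=1, X3=1), score=405

assignment: (X14=1, X1=1, X3=1); score = 405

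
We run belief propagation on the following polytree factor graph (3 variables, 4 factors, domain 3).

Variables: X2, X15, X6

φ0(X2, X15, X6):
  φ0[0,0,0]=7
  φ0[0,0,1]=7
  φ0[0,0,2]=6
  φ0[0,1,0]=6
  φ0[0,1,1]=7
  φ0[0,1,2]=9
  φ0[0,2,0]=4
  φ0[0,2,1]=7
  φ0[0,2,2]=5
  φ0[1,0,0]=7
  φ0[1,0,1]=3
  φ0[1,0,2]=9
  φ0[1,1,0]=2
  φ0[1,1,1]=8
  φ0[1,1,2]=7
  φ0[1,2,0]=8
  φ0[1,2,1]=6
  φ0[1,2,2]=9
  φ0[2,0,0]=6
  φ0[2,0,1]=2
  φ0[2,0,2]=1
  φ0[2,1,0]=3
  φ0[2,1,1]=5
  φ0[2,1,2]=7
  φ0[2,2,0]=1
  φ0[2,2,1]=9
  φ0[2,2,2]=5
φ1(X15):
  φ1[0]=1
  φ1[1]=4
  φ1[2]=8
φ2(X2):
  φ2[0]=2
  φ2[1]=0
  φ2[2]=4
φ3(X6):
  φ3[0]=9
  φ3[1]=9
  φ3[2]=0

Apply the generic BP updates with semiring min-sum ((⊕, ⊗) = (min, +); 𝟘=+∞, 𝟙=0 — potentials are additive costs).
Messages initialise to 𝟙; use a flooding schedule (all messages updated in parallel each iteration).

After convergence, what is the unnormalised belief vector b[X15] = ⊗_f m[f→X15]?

b[X15] = [6, 11, 15]

init: all messages = 𝟙 over 3 values
r1 m[φ0→X2] = [4, 2, 1]
r1 m[φ0→X15] = [1, 2, 1]
r1 m[φ0→X6] = [1, 2, 1]
r1 m[φ1→X15] = [1, 4, 8]
r1 m[φ2→X2] = [2, 0, 4]
r1 m[φ3→X6] = [9, 9, 0]
r1 m[X2→φ0] = [0, 0, 0]
r1 m[X2→φ2] = [0, 0, 0]
r1 m[X15→φ0] = [0, 0, 0]
r1 m[X15→φ1] = [0, 0, 0]
r1 m[X6→φ0] = [0, 0, 0]
r1 m[X6→φ3] = [0, 0, 0]
r2 m[φ0→X2] = [4, 2, 1]
r2 m[φ0→X15] = [1, 2, 1]
r2 m[φ0→X6] = [1, 2, 1]
r2 m[φ1→X15] = [1, 4, 8]
r2 m[φ2→X2] = [2, 0, 4]
r2 m[φ3→X6] = [9, 9, 0]
r2 m[X2→φ0] = [2, 0, 4]
r2 m[X2→φ2] = [4, 2, 1]
r2 m[X15→φ0] = [1, 4, 8]
r2 m[X15→φ1] = [1, 2, 1]
r2 m[X6→φ0] = [9, 9, 0]
r2 m[X6→φ3] = [1, 2, 1]
r3 m[φ0→X2] = [7, 10, 2]
r3 m[φ0→X15] = [5, 7, 7]
r3 m[φ0→X6] = [6, 4, 6]
r3 m[φ1→X15] = [1, 4, 8]
r3 m[φ2→X2] = [2, 0, 4]
r3 m[φ3→X6] = [9, 9, 0]
r3 m[X2→φ0] = [2, 0, 4]
r3 m[X2→φ2] = [4, 2, 1]
r3 m[X15→φ0] = [1, 4, 8]
r3 m[X15→φ1] = [1, 2, 1]
r3 m[X6→φ0] = [9, 9, 0]
r3 m[X6→φ3] = [1, 2, 1]
r4 m[φ0→X2] = [7, 10, 2]
r4 m[φ0→X15] = [5, 7, 7]
r4 m[φ0→X6] = [6, 4, 6]
r4 m[φ1→X15] = [1, 4, 8]
r4 m[φ2→X2] = [2, 0, 4]
r4 m[φ3→X6] = [9, 9, 0]
r4 m[X2→φ0] = [2, 0, 4]
r4 m[X2→φ2] = [7, 10, 2]
r4 m[X15→φ0] = [1, 4, 8]
r4 m[X15→φ1] = [5, 7, 7]
r4 m[X6→φ0] = [9, 9, 0]
r4 m[X6→φ3] = [6, 4, 6]
r5 m[φ0→X2] = [7, 10, 2]
r5 m[φ0→X15] = [5, 7, 7]
r5 m[φ0→X6] = [6, 4, 6]
r5 m[φ1→X15] = [1, 4, 8]
r5 m[φ2→X2] = [2, 0, 4]
r5 m[φ3→X6] = [9, 9, 0]
r5 m[X2→φ0] = [2, 0, 4]
r5 m[X2→φ2] = [7, 10, 2]
r5 m[X15→φ0] = [1, 4, 8]
r5 m[X15→φ1] = [5, 7, 7]
r5 m[X6→φ0] = [9, 9, 0]
r5 m[X6→φ3] = [6, 4, 6]
fixed point reached at round 5
b[X15] = ⊗ incoming = [6, 11, 15]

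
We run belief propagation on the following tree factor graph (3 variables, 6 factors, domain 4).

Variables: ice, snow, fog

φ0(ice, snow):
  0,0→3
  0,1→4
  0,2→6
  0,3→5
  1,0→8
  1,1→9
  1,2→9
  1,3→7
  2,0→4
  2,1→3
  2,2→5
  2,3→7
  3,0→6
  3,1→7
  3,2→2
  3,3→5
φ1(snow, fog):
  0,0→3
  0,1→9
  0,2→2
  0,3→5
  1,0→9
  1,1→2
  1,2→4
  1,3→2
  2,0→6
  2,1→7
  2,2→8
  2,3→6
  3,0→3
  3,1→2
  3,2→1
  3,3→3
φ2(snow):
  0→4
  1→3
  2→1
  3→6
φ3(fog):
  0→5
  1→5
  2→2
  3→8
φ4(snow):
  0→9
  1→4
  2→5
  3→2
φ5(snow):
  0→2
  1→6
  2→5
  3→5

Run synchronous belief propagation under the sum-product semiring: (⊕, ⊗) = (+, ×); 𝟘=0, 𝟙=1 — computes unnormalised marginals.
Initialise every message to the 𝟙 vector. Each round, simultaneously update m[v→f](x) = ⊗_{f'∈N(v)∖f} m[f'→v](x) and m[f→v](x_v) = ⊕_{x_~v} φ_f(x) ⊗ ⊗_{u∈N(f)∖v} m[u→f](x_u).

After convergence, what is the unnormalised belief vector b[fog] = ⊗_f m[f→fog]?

b[fog] = [135300, 118250, 30976, 147936]

init: all messages = 𝟙 over 4 values
r1 m[φ0→ice] = [18, 33, 19, 20]
r1 m[φ0→snow] = [21, 23, 22, 24]
r1 m[φ1→snow] = [19, 17, 27, 9]
r1 m[φ1→fog] = [21, 20, 15, 16]
r1 m[φ2→snow] = [4, 3, 1, 6]
r1 m[φ3→fog] = [5, 5, 2, 8]
r1 m[φ4→snow] = [9, 4, 5, 2]
r1 m[φ5→snow] = [2, 6, 5, 5]
r1 m[ice→φ0] = [1, 1, 1, 1]
r1 m[snow→φ0] = [1, 1, 1, 1]
r1 m[snow→φ1] = [1, 1, 1, 1]
r1 m[snow→φ2] = [1, 1, 1, 1]
r1 m[snow→φ4] = [1, 1, 1, 1]
r1 m[snow→φ5] = [1, 1, 1, 1]
r1 m[fog→φ1] = [1, 1, 1, 1]
r1 m[fog→φ3] = [1, 1, 1, 1]
r2 m[φ0→ice] = [18, 33, 19, 20]
r2 m[φ0→snow] = [21, 23, 22, 24]
r2 m[φ1→snow] = [19, 17, 27, 9]
r2 m[φ1→fog] = [21, 20, 15, 16]
r2 m[φ2→snow] = [4, 3, 1, 6]
r2 m[φ3→fog] = [5, 5, 2, 8]
r2 m[φ4→snow] = [9, 4, 5, 2]
r2 m[φ5→snow] = [2, 6, 5, 5]
r2 m[ice→φ0] = [1, 1, 1, 1]
r2 m[snow→φ0] = [1368, 1224, 675, 540]
r2 m[snow→φ1] = [1512, 1656, 550, 1440]
r2 m[snow→φ2] = [7182, 9384, 14850, 2160]
r2 m[snow→φ4] = [3192, 7038, 2970, 6480]
r2 m[snow→φ5] = [14364, 4692, 2970, 2592]
r2 m[fog→φ1] = [5, 5, 2, 8]
r2 m[fog→φ3] = [21, 20, 15, 16]
r3 m[φ0→ice] = [15750, 31815, 16299, 20826]
r3 m[φ0→snow] = [21, 23, 22, 24]
r3 m[φ1→snow] = [104, 79, 129, 51]
r3 m[φ1→fog] = [27060, 23650, 15488, 18492]
r3 m[φ2→snow] = [4, 3, 1, 6]
r3 m[φ3→fog] = [5, 5, 2, 8]
r3 m[φ4→snow] = [9, 4, 5, 2]
r3 m[φ5→snow] = [2, 6, 5, 5]
r3 m[ice→φ0] = [1, 1, 1, 1]
r3 m[snow→φ0] = [1368, 1224, 675, 540]
r3 m[snow→φ1] = [1512, 1656, 550, 1440]
r3 m[snow→φ2] = [7182, 9384, 14850, 2160]
r3 m[snow→φ4] = [3192, 7038, 2970, 6480]
r3 m[snow→φ5] = [14364, 4692, 2970, 2592]
r3 m[fog→φ1] = [5, 5, 2, 8]
r3 m[fog→φ3] = [21, 20, 15, 16]
r4 m[φ0→ice] = [15750, 31815, 16299, 20826]
r4 m[φ0→snow] = [21, 23, 22, 24]
r4 m[φ1→snow] = [104, 79, 129, 51]
r4 m[φ1→fog] = [27060, 23650, 15488, 18492]
r4 m[φ2→snow] = [4, 3, 1, 6]
r4 m[φ3→fog] = [5, 5, 2, 8]
r4 m[φ4→snow] = [9, 4, 5, 2]
r4 m[φ5→snow] = [2, 6, 5, 5]
r4 m[ice→φ0] = [1, 1, 1, 1]
r4 m[snow→φ0] = [7488, 5688, 3225, 3060]
r4 m[snow→φ1] = [1512, 1656, 550, 1440]
r4 m[snow→φ2] = [39312, 43608, 70950, 12240]
r4 m[snow→φ4] = [17472, 32706, 14190, 36720]
r4 m[snow→φ5] = [78624, 21804, 14190, 14688]
r4 m[fog→φ1] = [5, 5, 2, 8]
r4 m[fog→φ3] = [27060, 23650, 15488, 18492]
r5 m[φ0→ice] = [79866, 161541, 84561, 106494]
r5 m[φ0→snow] = [21, 23, 22, 24]
r5 m[φ1→snow] = [104, 79, 129, 51]
r5 m[φ1→fog] = [27060, 23650, 15488, 18492]
r5 m[φ2→snow] = [4, 3, 1, 6]
r5 m[φ3→fog] = [5, 5, 2, 8]
r5 m[φ4→snow] = [9, 4, 5, 2]
r5 m[φ5→snow] = [2, 6, 5, 5]
r5 m[ice→φ0] = [1, 1, 1, 1]
r5 m[snow→φ0] = [7488, 5688, 3225, 3060]
r5 m[snow→φ1] = [1512, 1656, 550, 1440]
r5 m[snow→φ2] = [39312, 43608, 70950, 12240]
r5 m[snow→φ4] = [17472, 32706, 14190, 36720]
r5 m[snow→φ5] = [78624, 21804, 14190, 14688]
r5 m[fog→φ1] = [5, 5, 2, 8]
r5 m[fog→φ3] = [27060, 23650, 15488, 18492]
r6 m[φ0→ice] = [79866, 161541, 84561, 106494]
r6 m[φ0→snow] = [21, 23, 22, 24]
r6 m[φ1→snow] = [104, 79, 129, 51]
r6 m[φ1→fog] = [27060, 23650, 15488, 18492]
r6 m[φ2→snow] = [4, 3, 1, 6]
r6 m[φ3→fog] = [5, 5, 2, 8]
r6 m[φ4→snow] = [9, 4, 5, 2]
r6 m[φ5→snow] = [2, 6, 5, 5]
r6 m[ice→φ0] = [1, 1, 1, 1]
r6 m[snow→φ0] = [7488, 5688, 3225, 3060]
r6 m[snow→φ1] = [1512, 1656, 550, 1440]
r6 m[snow→φ2] = [39312, 43608, 70950, 12240]
r6 m[snow→φ4] = [17472, 32706, 14190, 36720]
r6 m[snow→φ5] = [78624, 21804, 14190, 14688]
r6 m[fog→φ1] = [5, 5, 2, 8]
r6 m[fog→φ3] = [27060, 23650, 15488, 18492]
fixed point reached at round 6
b[fog] = ⊗ incoming = [135300, 118250, 30976, 147936]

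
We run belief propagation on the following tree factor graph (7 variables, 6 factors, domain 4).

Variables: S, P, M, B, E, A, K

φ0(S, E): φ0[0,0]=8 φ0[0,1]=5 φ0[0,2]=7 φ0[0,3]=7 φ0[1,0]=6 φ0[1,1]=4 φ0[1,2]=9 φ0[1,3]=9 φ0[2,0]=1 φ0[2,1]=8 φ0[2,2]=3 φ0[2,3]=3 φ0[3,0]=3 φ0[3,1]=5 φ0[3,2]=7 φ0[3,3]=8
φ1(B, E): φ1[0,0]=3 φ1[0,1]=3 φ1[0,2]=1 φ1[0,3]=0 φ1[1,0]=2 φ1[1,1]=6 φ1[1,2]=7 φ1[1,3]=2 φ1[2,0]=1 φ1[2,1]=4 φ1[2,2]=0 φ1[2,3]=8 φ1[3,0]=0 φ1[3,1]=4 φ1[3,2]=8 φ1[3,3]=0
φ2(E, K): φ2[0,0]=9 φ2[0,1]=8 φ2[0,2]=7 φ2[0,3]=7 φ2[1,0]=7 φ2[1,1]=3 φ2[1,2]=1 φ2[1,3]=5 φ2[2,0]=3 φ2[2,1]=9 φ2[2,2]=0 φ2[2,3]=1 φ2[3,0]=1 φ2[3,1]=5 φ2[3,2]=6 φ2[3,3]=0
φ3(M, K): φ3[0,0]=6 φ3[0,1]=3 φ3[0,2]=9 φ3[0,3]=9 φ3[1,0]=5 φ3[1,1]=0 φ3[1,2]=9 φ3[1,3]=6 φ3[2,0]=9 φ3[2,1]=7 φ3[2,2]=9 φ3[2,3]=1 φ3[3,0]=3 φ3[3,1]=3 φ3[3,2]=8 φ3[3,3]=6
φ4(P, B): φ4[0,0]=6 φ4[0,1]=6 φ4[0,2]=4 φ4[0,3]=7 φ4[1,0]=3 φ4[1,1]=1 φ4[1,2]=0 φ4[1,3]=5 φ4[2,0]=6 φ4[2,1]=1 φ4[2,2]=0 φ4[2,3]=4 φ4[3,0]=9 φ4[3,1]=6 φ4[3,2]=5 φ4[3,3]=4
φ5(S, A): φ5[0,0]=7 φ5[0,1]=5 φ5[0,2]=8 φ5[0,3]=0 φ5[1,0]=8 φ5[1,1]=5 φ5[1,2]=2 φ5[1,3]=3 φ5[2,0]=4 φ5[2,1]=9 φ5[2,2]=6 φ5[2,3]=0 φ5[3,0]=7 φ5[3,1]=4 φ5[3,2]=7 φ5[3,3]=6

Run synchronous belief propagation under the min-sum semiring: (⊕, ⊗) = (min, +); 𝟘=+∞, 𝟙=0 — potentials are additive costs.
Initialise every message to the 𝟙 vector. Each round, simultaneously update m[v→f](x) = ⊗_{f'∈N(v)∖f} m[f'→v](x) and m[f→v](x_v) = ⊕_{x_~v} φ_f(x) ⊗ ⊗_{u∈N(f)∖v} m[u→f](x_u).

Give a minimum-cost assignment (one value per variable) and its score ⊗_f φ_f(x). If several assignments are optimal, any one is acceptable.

init: all messages = 𝟙 over 4 values
r1 m[φ0→S] = [5, 4, 1, 3]
r1 m[φ0→E] = [1, 4, 3, 3]
r1 m[φ1→B] = [0, 2, 0, 0]
r1 m[φ1→E] = [0, 3, 0, 0]
r1 m[φ2→E] = [7, 1, 0, 0]
r1 m[φ2→K] = [1, 3, 0, 0]
r1 m[φ3→M] = [3, 0, 1, 3]
r1 m[φ3→K] = [3, 0, 8, 1]
r1 m[φ4→P] = [4, 0, 0, 4]
r1 m[φ4→B] = [3, 1, 0, 4]
r1 m[φ5→S] = [0, 2, 0, 4]
r1 m[φ5→A] = [4, 4, 2, 0]
r1 m[S→φ0] = [0, 0, 0, 0]
r1 m[S→φ5] = [0, 0, 0, 0]
r1 m[P→φ4] = [0, 0, 0, 0]
r1 m[M→φ3] = [0, 0, 0, 0]
r1 m[B→φ1] = [0, 0, 0, 0]
r1 m[B→φ4] = [0, 0, 0, 0]
r1 m[E→φ0] = [0, 0, 0, 0]
r1 m[E→φ1] = [0, 0, 0, 0]
r1 m[E→φ2] = [0, 0, 0, 0]
r1 m[A→φ5] = [0, 0, 0, 0]
r1 m[K→φ2] = [0, 0, 0, 0]
r1 m[K→φ3] = [0, 0, 0, 0]
r2 m[φ0→S] = [5, 4, 1, 3]
r2 m[φ0→E] = [1, 4, 3, 3]
r2 m[φ1→B] = [0, 2, 0, 0]
r2 m[φ1→E] = [0, 3, 0, 0]
r2 m[φ2→E] = [7, 1, 0, 0]
r2 m[φ2→K] = [1, 3, 0, 0]
r2 m[φ3→M] = [3, 0, 1, 3]
r2 m[φ3→K] = [3, 0, 8, 1]
r2 m[φ4→P] = [4, 0, 0, 4]
r2 m[φ4→B] = [3, 1, 0, 4]
r2 m[φ5→S] = [0, 2, 0, 4]
r2 m[φ5→A] = [4, 4, 2, 0]
r2 m[S→φ0] = [0, 2, 0, 4]
r2 m[S→φ5] = [5, 4, 1, 3]
r2 m[P→φ4] = [0, 0, 0, 0]
r2 m[M→φ3] = [0, 0, 0, 0]
r2 m[B→φ1] = [3, 1, 0, 4]
r2 m[B→φ4] = [0, 2, 0, 0]
r2 m[E→φ0] = [7, 4, 0, 0]
r2 m[E→φ1] = [8, 5, 3, 3]
r2 m[E→φ2] = [1, 7, 3, 3]
r2 m[A→φ5] = [0, 0, 0, 0]
r2 m[K→φ2] = [3, 0, 8, 1]
r2 m[K→φ3] = [1, 3, 0, 0]
r3 m[φ0→S] = [7, 8, 3, 7]
r3 m[φ0→E] = [1, 5, 3, 3]
r3 m[φ1→B] = [3, 5, 3, 3]
r3 m[φ1→E] = [1, 4, 0, 3]
r3 m[φ2→E] = [8, 3, 2, 1]
r3 m[φ2→K] = [4, 8, 3, 3]
r3 m[φ3→M] = [6, 3, 1, 4]
r3 m[φ3→K] = [3, 0, 8, 1]
r3 m[φ4→P] = [4, 0, 0, 4]
r3 m[φ4→B] = [3, 1, 0, 4]
r3 m[φ5→S] = [0, 2, 0, 4]
r3 m[φ5→A] = [5, 7, 6, 1]
r3 m[S→φ0] = [0, 2, 0, 4]
r3 m[S→φ5] = [5, 4, 1, 3]
r3 m[P→φ4] = [0, 0, 0, 0]
r3 m[M→φ3] = [0, 0, 0, 0]
r3 m[B→φ1] = [3, 1, 0, 4]
r3 m[B→φ4] = [0, 2, 0, 0]
r3 m[E→φ0] = [7, 4, 0, 0]
r3 m[E→φ1] = [8, 5, 3, 3]
r3 m[E→φ2] = [1, 7, 3, 3]
r3 m[A→φ5] = [0, 0, 0, 0]
r3 m[K→φ2] = [3, 0, 8, 1]
r3 m[K→φ3] = [1, 3, 0, 0]
r4 m[φ0→S] = [7, 8, 3, 7]
r4 m[φ0→E] = [1, 5, 3, 3]
r4 m[φ1→B] = [3, 5, 3, 3]
r4 m[φ1→E] = [1, 4, 0, 3]
r4 m[φ2→E] = [8, 3, 2, 1]
r4 m[φ2→K] = [4, 8, 3, 3]
r4 m[φ3→M] = [6, 3, 1, 4]
r4 m[φ3→K] = [3, 0, 8, 1]
r4 m[φ4→P] = [4, 0, 0, 4]
r4 m[φ4→B] = [3, 1, 0, 4]
r4 m[φ5→S] = [0, 2, 0, 4]
r4 m[φ5→A] = [5, 7, 6, 1]
r4 m[S→φ0] = [0, 2, 0, 4]
r4 m[S→φ5] = [7, 8, 3, 7]
r4 m[P→φ4] = [0, 0, 0, 0]
r4 m[M→φ3] = [0, 0, 0, 0]
r4 m[B→φ1] = [3, 1, 0, 4]
r4 m[B→φ4] = [3, 5, 3, 3]
r4 m[E→φ0] = [9, 7, 2, 4]
r4 m[E→φ1] = [9, 8, 5, 4]
r4 m[E→φ2] = [2, 9, 3, 6]
r4 m[A→φ5] = [0, 0, 0, 0]
r4 m[K→φ2] = [3, 0, 8, 1]
r4 m[K→φ3] = [4, 8, 3, 3]
r5 m[φ0→S] = [9, 11, 5, 9]
r5 m[φ0→E] = [1, 5, 3, 3]
r5 m[φ1→B] = [4, 6, 5, 4]
r5 m[φ1→E] = [1, 4, 0, 3]
r5 m[φ2→E] = [8, 3, 2, 1]
r5 m[φ2→K] = [6, 10, 3, 4]
r5 m[φ3→M] = [10, 8, 4, 7]
r5 m[φ3→K] = [3, 0, 8, 1]
r5 m[φ4→P] = [7, 3, 3, 7]
r5 m[φ4→B] = [3, 1, 0, 4]
r5 m[φ5→S] = [0, 2, 0, 4]
r5 m[φ5→A] = [7, 11, 9, 3]
r5 m[S→φ0] = [0, 2, 0, 4]
r5 m[S→φ5] = [7, 8, 3, 7]
r5 m[P→φ4] = [0, 0, 0, 0]
r5 m[M→φ3] = [0, 0, 0, 0]
r5 m[B→φ1] = [3, 1, 0, 4]
r5 m[B→φ4] = [3, 5, 3, 3]
r5 m[E→φ0] = [9, 7, 2, 4]
r5 m[E→φ1] = [9, 8, 5, 4]
r5 m[E→φ2] = [2, 9, 3, 6]
r5 m[A→φ5] = [0, 0, 0, 0]
r5 m[K→φ2] = [3, 0, 8, 1]
r5 m[K→φ3] = [4, 8, 3, 3]
r6 m[φ0→S] = [9, 11, 5, 9]
r6 m[φ0→E] = [1, 5, 3, 3]
r6 m[φ1→B] = [4, 6, 5, 4]
r6 m[φ1→E] = [1, 4, 0, 3]
r6 m[φ2→E] = [8, 3, 2, 1]
r6 m[φ2→K] = [6, 10, 3, 4]
r6 m[φ3→M] = [10, 8, 4, 7]
r6 m[φ3→K] = [3, 0, 8, 1]
r6 m[φ4→P] = [7, 3, 3, 7]
r6 m[φ4→B] = [3, 1, 0, 4]
r6 m[φ5→S] = [0, 2, 0, 4]
r6 m[φ5→A] = [7, 11, 9, 3]
r6 m[S→φ0] = [0, 2, 0, 4]
r6 m[S→φ5] = [9, 11, 5, 9]
r6 m[P→φ4] = [0, 0, 0, 0]
r6 m[M→φ3] = [0, 0, 0, 0]
r6 m[B→φ1] = [3, 1, 0, 4]
r6 m[B→φ4] = [4, 6, 5, 4]
r6 m[E→φ0] = [9, 7, 2, 4]
r6 m[E→φ1] = [9, 8, 5, 4]
r6 m[E→φ2] = [2, 9, 3, 6]
r6 m[A→φ5] = [0, 0, 0, 0]
r6 m[K→φ2] = [3, 0, 8, 1]
r6 m[K→φ3] = [6, 10, 3, 4]
r7 m[φ0→S] = [9, 11, 5, 9]
r7 m[φ0→E] = [1, 5, 3, 3]
r7 m[φ1→B] = [4, 6, 5, 4]
r7 m[φ1→E] = [1, 4, 0, 3]
r7 m[φ2→E] = [8, 3, 2, 1]
r7 m[φ2→K] = [6, 10, 3, 4]
r7 m[φ3→M] = [12, 10, 5, 9]
r7 m[φ3→K] = [3, 0, 8, 1]
r7 m[φ4→P] = [9, 5, 5, 8]
r7 m[φ4→B] = [3, 1, 0, 4]
r7 m[φ5→S] = [0, 2, 0, 4]
r7 m[φ5→A] = [9, 13, 11, 5]
r7 m[S→φ0] = [0, 2, 0, 4]
r7 m[S→φ5] = [9, 11, 5, 9]
r7 m[P→φ4] = [0, 0, 0, 0]
r7 m[M→φ3] = [0, 0, 0, 0]
r7 m[B→φ1] = [3, 1, 0, 4]
r7 m[B→φ4] = [4, 6, 5, 4]
r7 m[E→φ0] = [9, 7, 2, 4]
r7 m[E→φ1] = [9, 8, 5, 4]
r7 m[E→φ2] = [2, 9, 3, 6]
r7 m[A→φ5] = [0, 0, 0, 0]
r7 m[K→φ2] = [3, 0, 8, 1]
r7 m[K→φ3] = [6, 10, 3, 4]
r8 m[φ0→S] = [9, 11, 5, 9]
r8 m[φ0→E] = [1, 5, 3, 3]
r8 m[φ1→B] = [4, 6, 5, 4]
r8 m[φ1→E] = [1, 4, 0, 3]
r8 m[φ2→E] = [8, 3, 2, 1]
r8 m[φ2→K] = [6, 10, 3, 4]
r8 m[φ3→M] = [12, 10, 5, 9]
r8 m[φ3→K] = [3, 0, 8, 1]
r8 m[φ4→P] = [9, 5, 5, 8]
r8 m[φ4→B] = [3, 1, 0, 4]
r8 m[φ5→S] = [0, 2, 0, 4]
r8 m[φ5→A] = [9, 13, 11, 5]
r8 m[S→φ0] = [0, 2, 0, 4]
r8 m[S→φ5] = [9, 11, 5, 9]
r8 m[P→φ4] = [0, 0, 0, 0]
r8 m[M→φ3] = [0, 0, 0, 0]
r8 m[B→φ1] = [3, 1, 0, 4]
r8 m[B→φ4] = [4, 6, 5, 4]
r8 m[E→φ0] = [9, 7, 2, 4]
r8 m[E→φ1] = [9, 8, 5, 4]
r8 m[E→φ2] = [2, 9, 3, 6]
r8 m[A→φ5] = [0, 0, 0, 0]
r8 m[K→φ2] = [3, 0, 8, 1]
r8 m[K→φ3] = [6, 10, 3, 4]
fixed point reached at round 8
traceback from S: (S=2, P=1, M=2, B=2, E=2, A=3, K=3), score=5

assignment: (S=2, P=1, M=2, B=2, E=2, A=3, K=3); score = 5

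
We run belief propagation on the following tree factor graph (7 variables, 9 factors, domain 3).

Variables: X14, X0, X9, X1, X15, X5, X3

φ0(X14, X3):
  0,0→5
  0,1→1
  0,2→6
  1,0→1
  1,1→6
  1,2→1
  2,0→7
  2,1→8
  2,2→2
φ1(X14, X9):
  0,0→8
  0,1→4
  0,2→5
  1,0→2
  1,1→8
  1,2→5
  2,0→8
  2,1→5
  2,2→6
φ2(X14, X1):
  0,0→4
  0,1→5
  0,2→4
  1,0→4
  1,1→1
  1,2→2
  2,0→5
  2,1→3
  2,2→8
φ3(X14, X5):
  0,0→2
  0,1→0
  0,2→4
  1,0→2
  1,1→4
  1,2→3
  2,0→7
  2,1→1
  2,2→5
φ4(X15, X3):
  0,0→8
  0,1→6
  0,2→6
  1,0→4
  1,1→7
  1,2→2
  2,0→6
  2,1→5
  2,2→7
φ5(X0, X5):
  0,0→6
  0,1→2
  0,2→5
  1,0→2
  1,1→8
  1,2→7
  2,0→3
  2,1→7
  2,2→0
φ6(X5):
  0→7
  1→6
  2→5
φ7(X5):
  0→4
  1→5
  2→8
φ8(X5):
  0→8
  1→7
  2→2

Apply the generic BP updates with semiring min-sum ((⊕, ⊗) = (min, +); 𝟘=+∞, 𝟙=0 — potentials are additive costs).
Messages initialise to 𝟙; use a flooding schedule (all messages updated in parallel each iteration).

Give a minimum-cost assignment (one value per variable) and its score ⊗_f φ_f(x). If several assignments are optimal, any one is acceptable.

init: all messages = 𝟙 over 3 values
r1 m[φ0→X14] = [1, 1, 2]
r1 m[φ0→X3] = [1, 1, 1]
r1 m[φ1→X14] = [4, 2, 5]
r1 m[φ1→X9] = [2, 4, 5]
r1 m[φ2→X14] = [4, 1, 3]
r1 m[φ2→X1] = [4, 1, 2]
r1 m[φ3→X14] = [0, 2, 1]
r1 m[φ3→X5] = [2, 0, 3]
r1 m[φ4→X15] = [6, 2, 5]
r1 m[φ4→X3] = [4, 5, 2]
r1 m[φ5→X0] = [2, 2, 0]
r1 m[φ5→X5] = [2, 2, 0]
r1 m[φ6→X5] = [7, 6, 5]
r1 m[φ7→X5] = [4, 5, 8]
r1 m[φ8→X5] = [8, 7, 2]
r1 m[X14→φ0] = [0, 0, 0]
r1 m[X14→φ1] = [0, 0, 0]
r1 m[X14→φ2] = [0, 0, 0]
r1 m[X14→φ3] = [0, 0, 0]
r1 m[X0→φ5] = [0, 0, 0]
r1 m[X9→φ1] = [0, 0, 0]
r1 m[X1→φ2] = [0, 0, 0]
r1 m[X15→φ4] = [0, 0, 0]
r1 m[X5→φ3] = [0, 0, 0]
r1 m[X5→φ5] = [0, 0, 0]
r1 m[X5→φ6] = [0, 0, 0]
r1 m[X5→φ7] = [0, 0, 0]
r1 m[X5→φ8] = [0, 0, 0]
r1 m[X3→φ0] = [0, 0, 0]
r1 m[X3→φ4] = [0, 0, 0]
r2 m[φ0→X14] = [1, 1, 2]
r2 m[φ0→X3] = [1, 1, 1]
r2 m[φ1→X14] = [4, 2, 5]
r2 m[φ1→X9] = [2, 4, 5]
r2 m[φ2→X14] = [4, 1, 3]
r2 m[φ2→X1] = [4, 1, 2]
r2 m[φ3→X14] = [0, 2, 1]
r2 m[φ3→X5] = [2, 0, 3]
r2 m[φ4→X15] = [6, 2, 5]
r2 m[φ4→X3] = [4, 5, 2]
r2 m[φ5→X0] = [2, 2, 0]
r2 m[φ5→X5] = [2, 2, 0]
r2 m[φ6→X5] = [7, 6, 5]
r2 m[φ7→X5] = [4, 5, 8]
r2 m[φ8→X5] = [8, 7, 2]
r2 m[X14→φ0] = [8, 5, 9]
r2 m[X14→φ1] = [5, 4, 6]
r2 m[X14→φ2] = [5, 5, 8]
r2 m[X14→φ3] = [9, 4, 10]
r2 m[X0→φ5] = [0, 0, 0]
r2 m[X9→φ1] = [0, 0, 0]
r2 m[X1→φ2] = [0, 0, 0]
r2 m[X15→φ4] = [0, 0, 0]
r2 m[X5→φ3] = [21, 20, 15]
r2 m[X5→φ5] = [21, 18, 18]
r2 m[X5→φ6] = [16, 14, 13]
r2 m[X5→φ7] = [19, 15, 10]
r2 m[X5→φ8] = [15, 13, 16]
r2 m[X3→φ0] = [4, 5, 2]
r2 m[X3→φ4] = [1, 1, 1]
r3 m[φ0→X14] = [6, 3, 4]
r3 m[φ0→X3] = [6, 9, 6]
r3 m[φ1→X14] = [4, 2, 5]
r3 m[φ1→X9] = [6, 9, 9]
r3 m[φ2→X14] = [4, 1, 3]
r3 m[φ2→X1] = [9, 6, 7]
r3 m[φ3→X14] = [19, 18, 20]
r3 m[φ3→X5] = [6, 8, 7]
r3 m[φ4→X15] = [7, 3, 6]
r3 m[φ4→X3] = [4, 5, 2]
r3 m[φ5→X0] = [20, 23, 18]
r3 m[φ5→X5] = [2, 2, 0]
r3 m[φ6→X5] = [7, 6, 5]
r3 m[φ7→X5] = [4, 5, 8]
r3 m[φ8→X5] = [8, 7, 2]
r3 m[X14→φ0] = [8, 5, 9]
r3 m[X14→φ1] = [5, 4, 6]
r3 m[X14→φ2] = [5, 5, 8]
r3 m[X14→φ3] = [9, 4, 10]
r3 m[X0→φ5] = [0, 0, 0]
r3 m[X9→φ1] = [0, 0, 0]
r3 m[X1→φ2] = [0, 0, 0]
r3 m[X15→φ4] = [0, 0, 0]
r3 m[X5→φ3] = [21, 20, 15]
r3 m[X5→φ5] = [21, 18, 18]
r3 m[X5→φ6] = [16, 14, 13]
r3 m[X5→φ7] = [19, 15, 10]
r3 m[X5→φ8] = [15, 13, 16]
r3 m[X3→φ0] = [4, 5, 2]
r3 m[X3→φ4] = [1, 1, 1]
r4 m[φ0→X14] = [6, 3, 4]
r4 m[φ0→X3] = [6, 9, 6]
r4 m[φ1→X14] = [4, 2, 5]
r4 m[φ1→X9] = [6, 9, 9]
r4 m[φ2→X14] = [4, 1, 3]
r4 m[φ2→X1] = [9, 6, 7]
r4 m[φ3→X14] = [19, 18, 20]
r4 m[φ3→X5] = [6, 8, 7]
r4 m[φ4→X15] = [7, 3, 6]
r4 m[φ4→X3] = [4, 5, 2]
r4 m[φ5→X0] = [20, 23, 18]
r4 m[φ5→X5] = [2, 2, 0]
r4 m[φ6→X5] = [7, 6, 5]
r4 m[φ7→X5] = [4, 5, 8]
r4 m[φ8→X5] = [8, 7, 2]
r4 m[X14→φ0] = [27, 21, 28]
r4 m[X14→φ1] = [29, 22, 27]
r4 m[X14→φ2] = [29, 23, 29]
r4 m[X14→φ3] = [14, 6, 12]
r4 m[X0→φ5] = [0, 0, 0]
r4 m[X9→φ1] = [0, 0, 0]
r4 m[X1→φ2] = [0, 0, 0]
r4 m[X15→φ4] = [0, 0, 0]
r4 m[X5→φ3] = [21, 20, 15]
r4 m[X5→φ5] = [25, 26, 22]
r4 m[X5→φ6] = [20, 22, 17]
r4 m[X5→φ7] = [23, 23, 14]
r4 m[X5→φ8] = [19, 21, 20]
r4 m[X3→φ0] = [4, 5, 2]
r4 m[X3→φ4] = [6, 9, 6]
r5 m[φ0→X14] = [6, 3, 4]
r5 m[φ0→X3] = [22, 27, 22]
r5 m[φ1→X14] = [4, 2, 5]
r5 m[φ1→X9] = [24, 30, 27]
r5 m[φ2→X14] = [4, 1, 3]
r5 m[φ2→X1] = [27, 24, 25]
r5 m[φ3→X14] = [19, 18, 20]
r5 m[φ3→X5] = [8, 10, 9]
r5 m[φ4→X15] = [12, 8, 12]
r5 m[φ4→X3] = [4, 5, 2]
r5 m[φ5→X0] = [27, 27, 22]
r5 m[φ5→X5] = [2, 2, 0]
r5 m[φ6→X5] = [7, 6, 5]
r5 m[φ7→X5] = [4, 5, 8]
r5 m[φ8→X5] = [8, 7, 2]
r5 m[X14→φ0] = [27, 21, 28]
r5 m[X14→φ1] = [29, 22, 27]
r5 m[X14→φ2] = [29, 23, 29]
r5 m[X14→φ3] = [14, 6, 12]
r5 m[X0→φ5] = [0, 0, 0]
r5 m[X9→φ1] = [0, 0, 0]
r5 m[X1→φ2] = [0, 0, 0]
r5 m[X15→φ4] = [0, 0, 0]
r5 m[X5→φ3] = [21, 20, 15]
r5 m[X5→φ5] = [25, 26, 22]
r5 m[X5→φ6] = [20, 22, 17]
r5 m[X5→φ7] = [23, 23, 14]
r5 m[X5→φ8] = [19, 21, 20]
r5 m[X3→φ0] = [4, 5, 2]
r5 m[X3→φ4] = [6, 9, 6]
r6 m[φ0→X14] = [6, 3, 4]
r6 m[φ0→X3] = [22, 27, 22]
r6 m[φ1→X14] = [4, 2, 5]
r6 m[φ1→X9] = [24, 30, 27]
r6 m[φ2→X14] = [4, 1, 3]
r6 m[φ2→X1] = [27, 24, 25]
r6 m[φ3→X14] = [19, 18, 20]
r6 m[φ3→X5] = [8, 10, 9]
r6 m[φ4→X15] = [12, 8, 12]
r6 m[φ4→X3] = [4, 5, 2]
r6 m[φ5→X0] = [27, 27, 22]
r6 m[φ5→X5] = [2, 2, 0]
r6 m[φ6→X5] = [7, 6, 5]
r6 m[φ7→X5] = [4, 5, 8]
r6 m[φ8→X5] = [8, 7, 2]
r6 m[X14→φ0] = [27, 21, 28]
r6 m[X14→φ1] = [29, 22, 27]
r6 m[X14→φ2] = [29, 23, 29]
r6 m[X14→φ3] = [14, 6, 12]
r6 m[X0→φ5] = [0, 0, 0]
r6 m[X9→φ1] = [0, 0, 0]
r6 m[X1→φ2] = [0, 0, 0]
r6 m[X15→φ4] = [0, 0, 0]
r6 m[X5→φ3] = [21, 20, 15]
r6 m[X5→φ5] = [27, 28, 24]
r6 m[X5→φ6] = [22, 24, 19]
r6 m[X5→φ7] = [25, 25, 16]
r6 m[X5→φ8] = [21, 23, 22]
r6 m[X3→φ0] = [4, 5, 2]
r6 m[X3→φ4] = [22, 27, 22]
r7 m[φ0→X14] = [6, 3, 4]
r7 m[φ0→X3] = [22, 27, 22]
r7 m[φ1→X14] = [4, 2, 5]
r7 m[φ1→X9] = [24, 30, 27]
r7 m[φ2→X14] = [4, 1, 3]
r7 m[φ2→X1] = [27, 24, 25]
r7 m[φ3→X14] = [19, 18, 20]
r7 m[φ3→X5] = [8, 10, 9]
r7 m[φ4→X15] = [28, 24, 28]
r7 m[φ4→X3] = [4, 5, 2]
r7 m[φ5→X0] = [29, 29, 24]
r7 m[φ5→X5] = [2, 2, 0]
r7 m[φ6→X5] = [7, 6, 5]
r7 m[φ7→X5] = [4, 5, 8]
r7 m[φ8→X5] = [8, 7, 2]
r7 m[X14→φ0] = [27, 21, 28]
r7 m[X14→φ1] = [29, 22, 27]
r7 m[X14→φ2] = [29, 23, 29]
r7 m[X14→φ3] = [14, 6, 12]
r7 m[X0→φ5] = [0, 0, 0]
r7 m[X9→φ1] = [0, 0, 0]
r7 m[X1→φ2] = [0, 0, 0]
r7 m[X15→φ4] = [0, 0, 0]
r7 m[X5→φ3] = [21, 20, 15]
r7 m[X5→φ5] = [27, 28, 24]
r7 m[X5→φ6] = [22, 24, 19]
r7 m[X5→φ7] = [25, 25, 16]
r7 m[X5→φ8] = [21, 23, 22]
r7 m[X3→φ0] = [4, 5, 2]
r7 m[X3→φ4] = [22, 27, 22]
r8 m[φ0→X14] = [6, 3, 4]
r8 m[φ0→X3] = [22, 27, 22]
r8 m[φ1→X14] = [4, 2, 5]
r8 m[φ1→X9] = [24, 30, 27]
r8 m[φ2→X14] = [4, 1, 3]
r8 m[φ2→X1] = [27, 24, 25]
r8 m[φ3→X14] = [19, 18, 20]
r8 m[φ3→X5] = [8, 10, 9]
r8 m[φ4→X15] = [28, 24, 28]
r8 m[φ4→X3] = [4, 5, 2]
r8 m[φ5→X0] = [29, 29, 24]
r8 m[φ5→X5] = [2, 2, 0]
r8 m[φ6→X5] = [7, 6, 5]
r8 m[φ7→X5] = [4, 5, 8]
r8 m[φ8→X5] = [8, 7, 2]
r8 m[X14→φ0] = [27, 21, 28]
r8 m[X14→φ1] = [29, 22, 27]
r8 m[X14→φ2] = [29, 23, 29]
r8 m[X14→φ3] = [14, 6, 12]
r8 m[X0→φ5] = [0, 0, 0]
r8 m[X9→φ1] = [0, 0, 0]
r8 m[X1→φ2] = [0, 0, 0]
r8 m[X15→φ4] = [0, 0, 0]
r8 m[X5→φ3] = [21, 20, 15]
r8 m[X5→φ5] = [27, 28, 24]
r8 m[X5→φ6] = [22, 24, 19]
r8 m[X5→φ7] = [25, 25, 16]
r8 m[X5→φ8] = [21, 23, 22]
r8 m[X3→φ0] = [4, 5, 2]
r8 m[X3→φ4] = [22, 27, 22]
fixed point reached at round 8
traceback from X14: (X14=1, X0=2, X9=0, X1=1, X15=1, X5=2, X3=2), score=24

assignment: (X14=1, X0=2, X9=0, X1=1, X15=1, X5=2, X3=2); score = 24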